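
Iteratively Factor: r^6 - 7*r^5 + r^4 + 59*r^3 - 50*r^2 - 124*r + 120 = (r + 2)*(r^5 - 9*r^4 + 19*r^3 + 21*r^2 - 92*r + 60) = (r - 2)*(r + 2)*(r^4 - 7*r^3 + 5*r^2 + 31*r - 30) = (r - 5)*(r - 2)*(r + 2)*(r^3 - 2*r^2 - 5*r + 6) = (r - 5)*(r - 2)*(r + 2)^2*(r^2 - 4*r + 3) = (r - 5)*(r - 2)*(r - 1)*(r + 2)^2*(r - 3)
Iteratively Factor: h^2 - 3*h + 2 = (h - 2)*(h - 1)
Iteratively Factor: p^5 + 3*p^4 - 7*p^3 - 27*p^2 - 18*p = (p + 1)*(p^4 + 2*p^3 - 9*p^2 - 18*p) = (p + 1)*(p + 3)*(p^3 - p^2 - 6*p) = (p - 3)*(p + 1)*(p + 3)*(p^2 + 2*p) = p*(p - 3)*(p + 1)*(p + 3)*(p + 2)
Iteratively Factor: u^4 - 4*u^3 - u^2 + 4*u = (u)*(u^3 - 4*u^2 - u + 4) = u*(u + 1)*(u^2 - 5*u + 4) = u*(u - 1)*(u + 1)*(u - 4)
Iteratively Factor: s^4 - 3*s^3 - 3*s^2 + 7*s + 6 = (s - 2)*(s^3 - s^2 - 5*s - 3) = (s - 2)*(s + 1)*(s^2 - 2*s - 3) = (s - 3)*(s - 2)*(s + 1)*(s + 1)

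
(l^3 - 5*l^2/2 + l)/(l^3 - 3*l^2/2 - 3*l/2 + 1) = l/(l + 1)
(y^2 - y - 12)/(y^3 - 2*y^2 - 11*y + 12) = 1/(y - 1)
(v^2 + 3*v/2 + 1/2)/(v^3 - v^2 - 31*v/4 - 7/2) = 2*(v + 1)/(2*v^2 - 3*v - 14)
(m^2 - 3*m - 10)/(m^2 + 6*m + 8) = (m - 5)/(m + 4)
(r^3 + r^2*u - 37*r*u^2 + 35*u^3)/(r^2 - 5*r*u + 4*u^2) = (r^2 + 2*r*u - 35*u^2)/(r - 4*u)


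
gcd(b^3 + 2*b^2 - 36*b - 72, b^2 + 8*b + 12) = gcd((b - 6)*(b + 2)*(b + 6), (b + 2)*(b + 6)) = b^2 + 8*b + 12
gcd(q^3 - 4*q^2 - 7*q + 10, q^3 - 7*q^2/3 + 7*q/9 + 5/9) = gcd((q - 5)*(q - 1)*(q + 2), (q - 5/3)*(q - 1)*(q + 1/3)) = q - 1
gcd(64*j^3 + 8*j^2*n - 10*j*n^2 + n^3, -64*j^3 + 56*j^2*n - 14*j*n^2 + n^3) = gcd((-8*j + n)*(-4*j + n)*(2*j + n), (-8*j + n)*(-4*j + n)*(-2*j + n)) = 32*j^2 - 12*j*n + n^2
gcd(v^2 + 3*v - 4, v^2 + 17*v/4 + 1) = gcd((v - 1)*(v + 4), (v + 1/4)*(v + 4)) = v + 4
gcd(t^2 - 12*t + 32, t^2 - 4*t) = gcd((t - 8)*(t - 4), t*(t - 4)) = t - 4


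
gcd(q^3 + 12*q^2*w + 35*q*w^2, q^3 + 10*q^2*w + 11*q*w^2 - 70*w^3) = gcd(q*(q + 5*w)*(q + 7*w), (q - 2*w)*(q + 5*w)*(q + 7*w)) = q^2 + 12*q*w + 35*w^2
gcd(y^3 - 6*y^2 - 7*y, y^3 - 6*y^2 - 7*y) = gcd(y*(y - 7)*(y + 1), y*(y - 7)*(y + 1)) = y^3 - 6*y^2 - 7*y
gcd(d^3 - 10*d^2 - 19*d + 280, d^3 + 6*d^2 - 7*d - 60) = d + 5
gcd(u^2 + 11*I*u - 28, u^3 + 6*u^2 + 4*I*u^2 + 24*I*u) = u + 4*I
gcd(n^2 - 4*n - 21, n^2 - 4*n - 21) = n^2 - 4*n - 21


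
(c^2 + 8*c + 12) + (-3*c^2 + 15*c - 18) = -2*c^2 + 23*c - 6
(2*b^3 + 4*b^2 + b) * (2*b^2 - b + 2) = 4*b^5 + 6*b^4 + 2*b^3 + 7*b^2 + 2*b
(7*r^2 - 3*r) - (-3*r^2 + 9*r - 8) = 10*r^2 - 12*r + 8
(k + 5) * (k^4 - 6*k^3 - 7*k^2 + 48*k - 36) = k^5 - k^4 - 37*k^3 + 13*k^2 + 204*k - 180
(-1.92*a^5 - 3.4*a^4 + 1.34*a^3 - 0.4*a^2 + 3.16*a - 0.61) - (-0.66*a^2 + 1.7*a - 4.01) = -1.92*a^5 - 3.4*a^4 + 1.34*a^3 + 0.26*a^2 + 1.46*a + 3.4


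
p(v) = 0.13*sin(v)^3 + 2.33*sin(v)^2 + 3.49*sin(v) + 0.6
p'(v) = 0.39*sin(v)^2*cos(v) + 4.66*sin(v)*cos(v) + 3.49*cos(v)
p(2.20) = 5.01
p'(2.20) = -4.42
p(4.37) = -0.73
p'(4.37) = 0.19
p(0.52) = 2.93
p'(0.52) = 5.12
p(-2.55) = -0.64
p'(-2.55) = -0.84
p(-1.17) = -0.74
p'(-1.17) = -0.18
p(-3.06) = 0.33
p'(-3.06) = -3.10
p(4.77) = -0.69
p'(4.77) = -0.04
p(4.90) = -0.70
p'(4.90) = -0.13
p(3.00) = 1.14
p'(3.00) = -4.11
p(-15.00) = -0.72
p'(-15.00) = -0.47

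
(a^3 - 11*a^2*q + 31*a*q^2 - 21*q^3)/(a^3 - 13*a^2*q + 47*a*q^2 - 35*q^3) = (-a + 3*q)/(-a + 5*q)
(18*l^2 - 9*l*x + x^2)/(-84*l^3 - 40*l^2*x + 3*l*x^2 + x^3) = (-3*l + x)/(14*l^2 + 9*l*x + x^2)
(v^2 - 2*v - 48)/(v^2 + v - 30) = (v - 8)/(v - 5)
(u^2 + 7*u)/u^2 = (u + 7)/u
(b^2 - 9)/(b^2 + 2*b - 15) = (b + 3)/(b + 5)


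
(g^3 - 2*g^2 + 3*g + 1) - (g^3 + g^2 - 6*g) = -3*g^2 + 9*g + 1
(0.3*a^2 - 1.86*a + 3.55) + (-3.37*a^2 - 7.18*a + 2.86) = -3.07*a^2 - 9.04*a + 6.41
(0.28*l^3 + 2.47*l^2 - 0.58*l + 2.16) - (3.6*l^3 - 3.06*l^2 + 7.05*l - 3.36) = -3.32*l^3 + 5.53*l^2 - 7.63*l + 5.52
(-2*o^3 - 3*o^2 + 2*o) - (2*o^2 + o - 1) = -2*o^3 - 5*o^2 + o + 1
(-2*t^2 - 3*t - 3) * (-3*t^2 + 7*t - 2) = 6*t^4 - 5*t^3 - 8*t^2 - 15*t + 6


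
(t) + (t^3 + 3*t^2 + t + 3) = t^3 + 3*t^2 + 2*t + 3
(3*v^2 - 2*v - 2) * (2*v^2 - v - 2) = 6*v^4 - 7*v^3 - 8*v^2 + 6*v + 4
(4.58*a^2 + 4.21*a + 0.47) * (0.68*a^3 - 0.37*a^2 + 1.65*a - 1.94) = 3.1144*a^5 + 1.1682*a^4 + 6.3189*a^3 - 2.1126*a^2 - 7.3919*a - 0.9118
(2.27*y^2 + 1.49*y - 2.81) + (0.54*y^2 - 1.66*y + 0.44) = 2.81*y^2 - 0.17*y - 2.37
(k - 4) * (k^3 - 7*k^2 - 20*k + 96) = k^4 - 11*k^3 + 8*k^2 + 176*k - 384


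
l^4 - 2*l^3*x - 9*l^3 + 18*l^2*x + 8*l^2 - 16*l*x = l*(l - 8)*(l - 1)*(l - 2*x)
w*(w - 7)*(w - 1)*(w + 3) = w^4 - 5*w^3 - 17*w^2 + 21*w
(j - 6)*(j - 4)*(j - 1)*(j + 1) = j^4 - 10*j^3 + 23*j^2 + 10*j - 24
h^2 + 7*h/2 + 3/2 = (h + 1/2)*(h + 3)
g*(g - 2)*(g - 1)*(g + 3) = g^4 - 7*g^2 + 6*g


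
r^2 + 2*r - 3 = (r - 1)*(r + 3)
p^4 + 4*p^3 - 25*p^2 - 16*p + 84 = (p - 3)*(p - 2)*(p + 2)*(p + 7)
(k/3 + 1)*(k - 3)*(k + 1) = k^3/3 + k^2/3 - 3*k - 3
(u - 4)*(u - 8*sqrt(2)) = u^2 - 8*sqrt(2)*u - 4*u + 32*sqrt(2)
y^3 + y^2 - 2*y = y*(y - 1)*(y + 2)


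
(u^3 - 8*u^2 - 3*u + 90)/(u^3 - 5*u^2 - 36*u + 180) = (u + 3)/(u + 6)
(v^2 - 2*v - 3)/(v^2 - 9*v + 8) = (v^2 - 2*v - 3)/(v^2 - 9*v + 8)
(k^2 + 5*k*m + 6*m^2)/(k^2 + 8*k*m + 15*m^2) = (k + 2*m)/(k + 5*m)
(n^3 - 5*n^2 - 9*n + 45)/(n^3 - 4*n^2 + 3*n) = (n^2 - 2*n - 15)/(n*(n - 1))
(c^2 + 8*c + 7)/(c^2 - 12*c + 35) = (c^2 + 8*c + 7)/(c^2 - 12*c + 35)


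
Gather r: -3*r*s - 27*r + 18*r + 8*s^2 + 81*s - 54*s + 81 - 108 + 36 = r*(-3*s - 9) + 8*s^2 + 27*s + 9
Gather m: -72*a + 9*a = -63*a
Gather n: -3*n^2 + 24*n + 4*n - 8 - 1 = -3*n^2 + 28*n - 9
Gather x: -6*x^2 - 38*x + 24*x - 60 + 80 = -6*x^2 - 14*x + 20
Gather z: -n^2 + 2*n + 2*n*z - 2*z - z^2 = -n^2 + 2*n - z^2 + z*(2*n - 2)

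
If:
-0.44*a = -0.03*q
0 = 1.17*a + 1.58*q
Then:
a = 0.00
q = 0.00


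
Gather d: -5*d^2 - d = -5*d^2 - d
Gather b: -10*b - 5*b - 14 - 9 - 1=-15*b - 24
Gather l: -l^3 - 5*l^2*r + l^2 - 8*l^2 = -l^3 + l^2*(-5*r - 7)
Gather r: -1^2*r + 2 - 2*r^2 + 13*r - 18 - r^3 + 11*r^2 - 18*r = -r^3 + 9*r^2 - 6*r - 16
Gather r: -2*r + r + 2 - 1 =1 - r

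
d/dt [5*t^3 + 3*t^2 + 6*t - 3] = 15*t^2 + 6*t + 6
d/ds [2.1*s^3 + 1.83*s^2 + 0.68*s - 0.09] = 6.3*s^2 + 3.66*s + 0.68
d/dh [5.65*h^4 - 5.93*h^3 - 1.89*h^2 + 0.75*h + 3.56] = 22.6*h^3 - 17.79*h^2 - 3.78*h + 0.75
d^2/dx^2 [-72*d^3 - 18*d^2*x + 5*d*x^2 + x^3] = 10*d + 6*x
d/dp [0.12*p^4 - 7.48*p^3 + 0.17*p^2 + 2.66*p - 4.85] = 0.48*p^3 - 22.44*p^2 + 0.34*p + 2.66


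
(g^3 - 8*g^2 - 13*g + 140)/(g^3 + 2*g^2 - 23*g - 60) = (g - 7)/(g + 3)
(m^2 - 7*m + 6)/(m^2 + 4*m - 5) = (m - 6)/(m + 5)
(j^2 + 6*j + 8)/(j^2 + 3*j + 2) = (j + 4)/(j + 1)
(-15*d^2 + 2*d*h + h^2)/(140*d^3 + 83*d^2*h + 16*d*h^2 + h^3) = (-3*d + h)/(28*d^2 + 11*d*h + h^2)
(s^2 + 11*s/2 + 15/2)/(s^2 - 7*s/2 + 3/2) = (2*s^2 + 11*s + 15)/(2*s^2 - 7*s + 3)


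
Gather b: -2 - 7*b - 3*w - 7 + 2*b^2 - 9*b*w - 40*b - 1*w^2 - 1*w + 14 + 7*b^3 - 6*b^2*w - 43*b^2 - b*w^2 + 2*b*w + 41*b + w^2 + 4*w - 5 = 7*b^3 + b^2*(-6*w - 41) + b*(-w^2 - 7*w - 6)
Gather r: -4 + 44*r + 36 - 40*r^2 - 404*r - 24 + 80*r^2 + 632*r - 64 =40*r^2 + 272*r - 56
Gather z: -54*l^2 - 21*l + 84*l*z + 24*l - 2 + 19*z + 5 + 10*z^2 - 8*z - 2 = -54*l^2 + 3*l + 10*z^2 + z*(84*l + 11) + 1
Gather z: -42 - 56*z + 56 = 14 - 56*z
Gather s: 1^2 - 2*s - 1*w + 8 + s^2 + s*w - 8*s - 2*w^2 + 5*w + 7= s^2 + s*(w - 10) - 2*w^2 + 4*w + 16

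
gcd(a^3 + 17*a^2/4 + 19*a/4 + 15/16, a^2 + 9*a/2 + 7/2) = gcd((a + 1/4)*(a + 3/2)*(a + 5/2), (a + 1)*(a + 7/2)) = 1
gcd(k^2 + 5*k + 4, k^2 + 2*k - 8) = k + 4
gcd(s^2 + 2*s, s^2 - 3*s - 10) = s + 2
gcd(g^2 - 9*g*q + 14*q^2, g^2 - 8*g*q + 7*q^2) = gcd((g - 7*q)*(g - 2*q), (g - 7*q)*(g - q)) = -g + 7*q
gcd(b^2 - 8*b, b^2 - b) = b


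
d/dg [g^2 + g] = 2*g + 1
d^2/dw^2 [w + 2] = 0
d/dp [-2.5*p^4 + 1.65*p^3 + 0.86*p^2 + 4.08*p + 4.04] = -10.0*p^3 + 4.95*p^2 + 1.72*p + 4.08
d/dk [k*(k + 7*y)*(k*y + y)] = y*(3*k^2 + 14*k*y + 2*k + 7*y)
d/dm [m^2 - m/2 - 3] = 2*m - 1/2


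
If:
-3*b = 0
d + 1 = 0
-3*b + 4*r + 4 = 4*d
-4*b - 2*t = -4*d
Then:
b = 0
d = -1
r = -2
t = -2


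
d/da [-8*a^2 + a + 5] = 1 - 16*a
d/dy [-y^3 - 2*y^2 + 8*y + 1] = -3*y^2 - 4*y + 8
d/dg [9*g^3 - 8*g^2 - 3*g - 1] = 27*g^2 - 16*g - 3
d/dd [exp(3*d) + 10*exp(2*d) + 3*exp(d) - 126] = (3*exp(2*d) + 20*exp(d) + 3)*exp(d)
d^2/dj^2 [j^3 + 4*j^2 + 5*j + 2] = 6*j + 8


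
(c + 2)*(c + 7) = c^2 + 9*c + 14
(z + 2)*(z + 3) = z^2 + 5*z + 6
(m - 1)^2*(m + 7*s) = m^3 + 7*m^2*s - 2*m^2 - 14*m*s + m + 7*s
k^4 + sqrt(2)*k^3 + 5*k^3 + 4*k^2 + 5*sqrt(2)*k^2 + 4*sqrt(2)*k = k*(k + 1)*(k + 4)*(k + sqrt(2))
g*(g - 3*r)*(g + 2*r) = g^3 - g^2*r - 6*g*r^2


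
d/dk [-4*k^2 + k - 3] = 1 - 8*k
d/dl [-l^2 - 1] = -2*l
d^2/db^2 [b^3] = 6*b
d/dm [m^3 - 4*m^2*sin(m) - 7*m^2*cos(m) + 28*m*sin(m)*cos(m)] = 7*m^2*sin(m) - 4*m^2*cos(m) + 3*m^2 - 8*m*sin(m) - 14*m*cos(m) + 28*m*cos(2*m) + 14*sin(2*m)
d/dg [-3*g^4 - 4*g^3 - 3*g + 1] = -12*g^3 - 12*g^2 - 3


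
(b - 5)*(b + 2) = b^2 - 3*b - 10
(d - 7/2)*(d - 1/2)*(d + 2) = d^3 - 2*d^2 - 25*d/4 + 7/2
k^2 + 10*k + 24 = (k + 4)*(k + 6)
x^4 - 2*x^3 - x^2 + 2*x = x*(x - 2)*(x - 1)*(x + 1)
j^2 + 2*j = j*(j + 2)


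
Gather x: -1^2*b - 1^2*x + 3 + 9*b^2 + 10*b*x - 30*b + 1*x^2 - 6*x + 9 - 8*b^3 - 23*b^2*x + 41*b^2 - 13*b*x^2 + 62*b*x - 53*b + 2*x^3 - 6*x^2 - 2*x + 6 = -8*b^3 + 50*b^2 - 84*b + 2*x^3 + x^2*(-13*b - 5) + x*(-23*b^2 + 72*b - 9) + 18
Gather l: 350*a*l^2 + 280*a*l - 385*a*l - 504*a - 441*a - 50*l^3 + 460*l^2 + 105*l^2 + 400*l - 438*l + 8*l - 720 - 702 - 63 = -945*a - 50*l^3 + l^2*(350*a + 565) + l*(-105*a - 30) - 1485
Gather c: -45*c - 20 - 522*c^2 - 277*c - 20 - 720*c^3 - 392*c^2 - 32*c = -720*c^3 - 914*c^2 - 354*c - 40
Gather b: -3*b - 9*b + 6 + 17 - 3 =20 - 12*b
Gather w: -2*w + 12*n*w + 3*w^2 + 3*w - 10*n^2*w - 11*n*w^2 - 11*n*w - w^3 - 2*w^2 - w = -w^3 + w^2*(1 - 11*n) + w*(-10*n^2 + n)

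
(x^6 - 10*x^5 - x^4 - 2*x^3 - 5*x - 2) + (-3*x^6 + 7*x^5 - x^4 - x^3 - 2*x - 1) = -2*x^6 - 3*x^5 - 2*x^4 - 3*x^3 - 7*x - 3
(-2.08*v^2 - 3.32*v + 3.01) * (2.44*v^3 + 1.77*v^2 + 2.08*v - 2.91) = -5.0752*v^5 - 11.7824*v^4 - 2.8584*v^3 + 4.4749*v^2 + 15.922*v - 8.7591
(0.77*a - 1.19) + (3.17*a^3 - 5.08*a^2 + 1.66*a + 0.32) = 3.17*a^3 - 5.08*a^2 + 2.43*a - 0.87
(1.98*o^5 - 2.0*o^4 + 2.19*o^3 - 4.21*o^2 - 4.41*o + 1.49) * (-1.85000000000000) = -3.663*o^5 + 3.7*o^4 - 4.0515*o^3 + 7.7885*o^2 + 8.1585*o - 2.7565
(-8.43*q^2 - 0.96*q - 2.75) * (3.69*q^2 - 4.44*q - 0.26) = -31.1067*q^4 + 33.8868*q^3 - 3.6933*q^2 + 12.4596*q + 0.715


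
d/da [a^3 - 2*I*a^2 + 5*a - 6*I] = 3*a^2 - 4*I*a + 5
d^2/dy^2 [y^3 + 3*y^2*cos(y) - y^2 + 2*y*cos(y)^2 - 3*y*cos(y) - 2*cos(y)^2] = -3*y^2*cos(y) - 12*y*sin(y) + 3*y*cos(y) - 4*y*cos(2*y) + 6*y + 6*sqrt(2)*sin(y + pi/4) + 4*sqrt(2)*cos(2*y + pi/4) - 2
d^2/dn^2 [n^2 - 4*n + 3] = 2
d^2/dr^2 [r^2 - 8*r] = 2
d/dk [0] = 0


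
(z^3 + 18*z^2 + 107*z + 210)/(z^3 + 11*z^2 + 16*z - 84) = (z + 5)/(z - 2)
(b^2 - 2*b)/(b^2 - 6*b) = (b - 2)/(b - 6)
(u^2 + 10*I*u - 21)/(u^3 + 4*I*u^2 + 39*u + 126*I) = 1/(u - 6*I)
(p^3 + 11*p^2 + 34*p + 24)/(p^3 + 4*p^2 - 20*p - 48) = (p^2 + 5*p + 4)/(p^2 - 2*p - 8)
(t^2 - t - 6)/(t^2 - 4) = (t - 3)/(t - 2)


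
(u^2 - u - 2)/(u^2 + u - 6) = (u + 1)/(u + 3)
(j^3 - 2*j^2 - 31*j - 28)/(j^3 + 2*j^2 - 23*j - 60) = (j^2 - 6*j - 7)/(j^2 - 2*j - 15)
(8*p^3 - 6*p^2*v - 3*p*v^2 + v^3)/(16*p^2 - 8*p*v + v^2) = (2*p^2 - p*v - v^2)/(4*p - v)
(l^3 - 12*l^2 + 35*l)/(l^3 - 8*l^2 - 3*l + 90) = l*(l - 7)/(l^2 - 3*l - 18)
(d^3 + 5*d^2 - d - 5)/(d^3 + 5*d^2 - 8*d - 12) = (d^2 + 4*d - 5)/(d^2 + 4*d - 12)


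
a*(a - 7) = a^2 - 7*a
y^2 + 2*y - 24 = (y - 4)*(y + 6)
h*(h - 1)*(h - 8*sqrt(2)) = h^3 - 8*sqrt(2)*h^2 - h^2 + 8*sqrt(2)*h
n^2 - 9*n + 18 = (n - 6)*(n - 3)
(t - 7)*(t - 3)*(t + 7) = t^3 - 3*t^2 - 49*t + 147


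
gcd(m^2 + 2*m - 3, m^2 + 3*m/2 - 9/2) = m + 3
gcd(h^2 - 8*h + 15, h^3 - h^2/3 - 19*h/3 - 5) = h - 3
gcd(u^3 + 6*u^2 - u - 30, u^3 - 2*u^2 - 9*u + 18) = u^2 + u - 6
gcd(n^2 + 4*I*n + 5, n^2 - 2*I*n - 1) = n - I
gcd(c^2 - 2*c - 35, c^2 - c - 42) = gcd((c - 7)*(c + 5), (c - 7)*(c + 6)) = c - 7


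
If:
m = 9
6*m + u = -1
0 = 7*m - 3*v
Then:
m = 9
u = -55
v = 21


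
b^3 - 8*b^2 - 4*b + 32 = (b - 8)*(b - 2)*(b + 2)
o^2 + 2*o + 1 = (o + 1)^2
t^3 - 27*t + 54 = (t - 3)^2*(t + 6)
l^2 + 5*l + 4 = (l + 1)*(l + 4)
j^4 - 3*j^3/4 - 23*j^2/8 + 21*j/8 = j*(j - 3/2)*(j - 1)*(j + 7/4)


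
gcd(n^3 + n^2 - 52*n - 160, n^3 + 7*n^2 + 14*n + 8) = n + 4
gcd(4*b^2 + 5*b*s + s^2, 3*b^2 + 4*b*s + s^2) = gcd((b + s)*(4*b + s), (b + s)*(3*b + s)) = b + s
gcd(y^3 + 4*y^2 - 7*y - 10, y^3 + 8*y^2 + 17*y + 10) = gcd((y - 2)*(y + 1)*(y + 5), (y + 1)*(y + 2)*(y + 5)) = y^2 + 6*y + 5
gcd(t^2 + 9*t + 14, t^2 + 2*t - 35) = t + 7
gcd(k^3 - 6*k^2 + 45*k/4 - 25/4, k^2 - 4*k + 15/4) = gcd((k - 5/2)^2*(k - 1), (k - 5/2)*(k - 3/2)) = k - 5/2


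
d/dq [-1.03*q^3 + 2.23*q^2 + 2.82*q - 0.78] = -3.09*q^2 + 4.46*q + 2.82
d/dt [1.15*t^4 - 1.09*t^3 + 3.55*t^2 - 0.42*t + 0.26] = 4.6*t^3 - 3.27*t^2 + 7.1*t - 0.42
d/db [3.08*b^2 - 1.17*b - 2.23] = 6.16*b - 1.17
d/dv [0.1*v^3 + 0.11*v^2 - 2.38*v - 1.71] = 0.3*v^2 + 0.22*v - 2.38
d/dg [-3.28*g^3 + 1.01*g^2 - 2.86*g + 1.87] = -9.84*g^2 + 2.02*g - 2.86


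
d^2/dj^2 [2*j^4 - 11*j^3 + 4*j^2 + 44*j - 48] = 24*j^2 - 66*j + 8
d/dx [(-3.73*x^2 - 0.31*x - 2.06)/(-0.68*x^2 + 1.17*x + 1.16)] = (-4.5749*x^2 - 11.4552*x + 2.0506)/(0.4624*x^4 - 1.5912*x^3 - 0.2087*x^2 + 2.7144*x + 1.3456)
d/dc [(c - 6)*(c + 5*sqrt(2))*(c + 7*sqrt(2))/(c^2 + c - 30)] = (c^4 + 2*c^3 - 166*c^2 + 84*sqrt(2)*c^2 - 720*sqrt(2)*c + 1200*c - 1680 + 2160*sqrt(2))/(c^4 + 2*c^3 - 59*c^2 - 60*c + 900)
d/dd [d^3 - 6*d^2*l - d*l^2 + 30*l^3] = 3*d^2 - 12*d*l - l^2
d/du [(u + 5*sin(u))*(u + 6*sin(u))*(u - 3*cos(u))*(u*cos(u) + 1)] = -(u + 5*sin(u))*(u + 6*sin(u))*(u - 3*cos(u))*(u*sin(u) - cos(u)) + (u + 5*sin(u))*(u + 6*sin(u))*(u*cos(u) + 1)*(3*sin(u) + 1) + (u + 5*sin(u))*(u - 3*cos(u))*(u*cos(u) + 1)*(6*cos(u) + 1) + (u + 6*sin(u))*(u - 3*cos(u))*(u*cos(u) + 1)*(5*cos(u) + 1)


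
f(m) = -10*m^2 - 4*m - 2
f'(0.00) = -4.00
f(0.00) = -2.00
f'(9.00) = -184.00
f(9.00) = -848.00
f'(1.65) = -37.00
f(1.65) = -35.82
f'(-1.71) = 30.20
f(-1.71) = -24.40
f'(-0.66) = 9.20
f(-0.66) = -3.72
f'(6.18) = -127.60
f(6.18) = -408.64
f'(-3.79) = 71.80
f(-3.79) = -130.48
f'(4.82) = -100.40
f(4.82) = -253.60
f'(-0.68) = 9.60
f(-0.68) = -3.90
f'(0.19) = -7.80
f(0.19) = -3.12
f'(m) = -20*m - 4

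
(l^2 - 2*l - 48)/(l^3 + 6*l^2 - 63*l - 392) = (l + 6)/(l^2 + 14*l + 49)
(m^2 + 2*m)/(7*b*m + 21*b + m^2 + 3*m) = m*(m + 2)/(7*b*m + 21*b + m^2 + 3*m)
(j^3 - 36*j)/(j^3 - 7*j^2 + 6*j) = (j + 6)/(j - 1)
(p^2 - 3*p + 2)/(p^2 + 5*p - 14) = (p - 1)/(p + 7)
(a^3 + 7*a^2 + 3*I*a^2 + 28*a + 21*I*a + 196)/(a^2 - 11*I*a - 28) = (a^2 + 7*a*(1 + I) + 49*I)/(a - 7*I)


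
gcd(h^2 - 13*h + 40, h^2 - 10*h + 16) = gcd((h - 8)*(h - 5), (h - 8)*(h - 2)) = h - 8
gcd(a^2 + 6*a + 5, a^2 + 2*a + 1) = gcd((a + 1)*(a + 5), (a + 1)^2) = a + 1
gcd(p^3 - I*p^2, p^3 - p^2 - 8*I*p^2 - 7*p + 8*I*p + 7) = p - I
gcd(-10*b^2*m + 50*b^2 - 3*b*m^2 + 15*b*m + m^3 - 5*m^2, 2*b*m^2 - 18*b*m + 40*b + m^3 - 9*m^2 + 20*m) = 2*b*m - 10*b + m^2 - 5*m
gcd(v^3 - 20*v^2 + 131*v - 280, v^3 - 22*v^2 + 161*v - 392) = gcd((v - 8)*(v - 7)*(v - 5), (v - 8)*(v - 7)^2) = v^2 - 15*v + 56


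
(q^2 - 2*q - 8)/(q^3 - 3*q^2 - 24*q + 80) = (q + 2)/(q^2 + q - 20)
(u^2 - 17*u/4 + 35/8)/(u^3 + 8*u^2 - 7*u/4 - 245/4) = (4*u - 7)/(2*(2*u^2 + 21*u + 49))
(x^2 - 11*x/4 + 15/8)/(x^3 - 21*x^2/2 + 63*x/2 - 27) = (x - 5/4)/(x^2 - 9*x + 18)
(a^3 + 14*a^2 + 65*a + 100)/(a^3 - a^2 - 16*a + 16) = (a^2 + 10*a + 25)/(a^2 - 5*a + 4)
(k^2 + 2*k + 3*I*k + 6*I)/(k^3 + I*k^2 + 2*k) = (k^2 + k*(2 + 3*I) + 6*I)/(k*(k^2 + I*k + 2))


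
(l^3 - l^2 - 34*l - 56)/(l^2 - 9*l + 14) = (l^2 + 6*l + 8)/(l - 2)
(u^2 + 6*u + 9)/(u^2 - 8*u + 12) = (u^2 + 6*u + 9)/(u^2 - 8*u + 12)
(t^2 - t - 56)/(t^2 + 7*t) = (t - 8)/t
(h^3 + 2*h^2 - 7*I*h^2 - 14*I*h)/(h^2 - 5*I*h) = (h^2 + h*(2 - 7*I) - 14*I)/(h - 5*I)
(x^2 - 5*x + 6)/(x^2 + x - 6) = (x - 3)/(x + 3)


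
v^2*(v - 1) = v^3 - v^2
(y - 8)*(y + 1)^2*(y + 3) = y^4 - 3*y^3 - 33*y^2 - 53*y - 24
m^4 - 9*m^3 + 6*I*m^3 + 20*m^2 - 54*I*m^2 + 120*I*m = m*(m - 5)*(m - 4)*(m + 6*I)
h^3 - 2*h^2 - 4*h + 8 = (h - 2)^2*(h + 2)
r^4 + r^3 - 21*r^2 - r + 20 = (r - 4)*(r - 1)*(r + 1)*(r + 5)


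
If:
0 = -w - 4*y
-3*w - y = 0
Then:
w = 0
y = 0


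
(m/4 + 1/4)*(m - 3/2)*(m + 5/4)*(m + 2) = m^4/4 + 11*m^3/16 - 5*m^2/32 - 49*m/32 - 15/16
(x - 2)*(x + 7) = x^2 + 5*x - 14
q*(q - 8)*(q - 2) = q^3 - 10*q^2 + 16*q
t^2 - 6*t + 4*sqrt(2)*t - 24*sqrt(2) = (t - 6)*(t + 4*sqrt(2))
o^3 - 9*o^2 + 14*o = o*(o - 7)*(o - 2)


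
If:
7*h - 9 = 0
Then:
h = 9/7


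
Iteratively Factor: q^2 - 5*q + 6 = (q - 2)*(q - 3)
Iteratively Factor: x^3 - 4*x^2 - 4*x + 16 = (x - 2)*(x^2 - 2*x - 8) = (x - 2)*(x + 2)*(x - 4)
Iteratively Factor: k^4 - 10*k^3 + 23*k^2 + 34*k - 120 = (k - 5)*(k^3 - 5*k^2 - 2*k + 24) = (k - 5)*(k - 3)*(k^2 - 2*k - 8) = (k - 5)*(k - 4)*(k - 3)*(k + 2)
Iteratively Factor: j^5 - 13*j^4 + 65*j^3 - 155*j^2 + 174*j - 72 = (j - 3)*(j^4 - 10*j^3 + 35*j^2 - 50*j + 24) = (j - 3)*(j - 1)*(j^3 - 9*j^2 + 26*j - 24) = (j - 4)*(j - 3)*(j - 1)*(j^2 - 5*j + 6) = (j - 4)*(j - 3)^2*(j - 1)*(j - 2)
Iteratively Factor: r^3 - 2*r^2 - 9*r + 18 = (r - 2)*(r^2 - 9) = (r - 2)*(r + 3)*(r - 3)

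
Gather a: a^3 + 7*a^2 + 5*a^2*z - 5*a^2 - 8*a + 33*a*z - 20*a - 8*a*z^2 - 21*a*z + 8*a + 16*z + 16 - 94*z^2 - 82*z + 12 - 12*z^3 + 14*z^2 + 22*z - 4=a^3 + a^2*(5*z + 2) + a*(-8*z^2 + 12*z - 20) - 12*z^3 - 80*z^2 - 44*z + 24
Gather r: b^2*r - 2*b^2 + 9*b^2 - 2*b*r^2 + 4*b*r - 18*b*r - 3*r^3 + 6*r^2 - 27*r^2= 7*b^2 - 3*r^3 + r^2*(-2*b - 21) + r*(b^2 - 14*b)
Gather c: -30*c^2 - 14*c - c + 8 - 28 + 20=-30*c^2 - 15*c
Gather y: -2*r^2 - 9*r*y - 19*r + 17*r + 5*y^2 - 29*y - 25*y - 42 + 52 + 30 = -2*r^2 - 2*r + 5*y^2 + y*(-9*r - 54) + 40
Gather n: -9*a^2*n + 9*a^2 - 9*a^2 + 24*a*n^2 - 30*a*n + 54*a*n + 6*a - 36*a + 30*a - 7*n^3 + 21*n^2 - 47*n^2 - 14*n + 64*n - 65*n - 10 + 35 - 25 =-7*n^3 + n^2*(24*a - 26) + n*(-9*a^2 + 24*a - 15)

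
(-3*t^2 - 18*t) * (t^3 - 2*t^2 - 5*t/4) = -3*t^5 - 12*t^4 + 159*t^3/4 + 45*t^2/2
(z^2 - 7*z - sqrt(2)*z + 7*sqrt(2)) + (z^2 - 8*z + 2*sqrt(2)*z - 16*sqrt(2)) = 2*z^2 - 15*z + sqrt(2)*z - 9*sqrt(2)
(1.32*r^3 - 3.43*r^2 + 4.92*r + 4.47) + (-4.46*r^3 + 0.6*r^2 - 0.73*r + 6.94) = -3.14*r^3 - 2.83*r^2 + 4.19*r + 11.41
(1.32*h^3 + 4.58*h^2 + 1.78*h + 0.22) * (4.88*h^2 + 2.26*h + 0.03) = 6.4416*h^5 + 25.3336*h^4 + 19.0768*h^3 + 5.2338*h^2 + 0.5506*h + 0.0066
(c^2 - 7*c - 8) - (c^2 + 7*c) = -14*c - 8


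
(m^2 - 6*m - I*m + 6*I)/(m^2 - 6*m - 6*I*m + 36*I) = (m - I)/(m - 6*I)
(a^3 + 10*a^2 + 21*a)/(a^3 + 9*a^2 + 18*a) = (a + 7)/(a + 6)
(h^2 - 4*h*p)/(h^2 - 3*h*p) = (h - 4*p)/(h - 3*p)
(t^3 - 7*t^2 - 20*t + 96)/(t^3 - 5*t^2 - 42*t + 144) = (t + 4)/(t + 6)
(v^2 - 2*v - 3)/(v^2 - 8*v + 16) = (v^2 - 2*v - 3)/(v^2 - 8*v + 16)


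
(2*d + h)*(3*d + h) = 6*d^2 + 5*d*h + h^2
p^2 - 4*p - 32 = (p - 8)*(p + 4)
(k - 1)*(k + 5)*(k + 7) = k^3 + 11*k^2 + 23*k - 35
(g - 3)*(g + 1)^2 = g^3 - g^2 - 5*g - 3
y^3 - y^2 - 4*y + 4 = (y - 2)*(y - 1)*(y + 2)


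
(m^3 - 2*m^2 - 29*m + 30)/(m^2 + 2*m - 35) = (m^3 - 2*m^2 - 29*m + 30)/(m^2 + 2*m - 35)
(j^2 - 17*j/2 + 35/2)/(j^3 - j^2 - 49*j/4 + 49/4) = 2*(j - 5)/(2*j^2 + 5*j - 7)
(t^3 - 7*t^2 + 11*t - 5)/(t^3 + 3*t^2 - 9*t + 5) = (t - 5)/(t + 5)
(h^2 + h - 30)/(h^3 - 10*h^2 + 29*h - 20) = (h + 6)/(h^2 - 5*h + 4)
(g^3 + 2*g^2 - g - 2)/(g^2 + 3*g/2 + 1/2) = 2*(g^2 + g - 2)/(2*g + 1)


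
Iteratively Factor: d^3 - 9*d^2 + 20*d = (d)*(d^2 - 9*d + 20) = d*(d - 4)*(d - 5)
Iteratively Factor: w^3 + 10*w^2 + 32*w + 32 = (w + 2)*(w^2 + 8*w + 16) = (w + 2)*(w + 4)*(w + 4)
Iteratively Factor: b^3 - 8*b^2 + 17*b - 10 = (b - 1)*(b^2 - 7*b + 10) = (b - 2)*(b - 1)*(b - 5)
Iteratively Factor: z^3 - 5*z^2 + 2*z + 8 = (z + 1)*(z^2 - 6*z + 8) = (z - 4)*(z + 1)*(z - 2)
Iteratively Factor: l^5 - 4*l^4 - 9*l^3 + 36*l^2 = (l - 4)*(l^4 - 9*l^2) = (l - 4)*(l + 3)*(l^3 - 3*l^2) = l*(l - 4)*(l + 3)*(l^2 - 3*l) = l^2*(l - 4)*(l + 3)*(l - 3)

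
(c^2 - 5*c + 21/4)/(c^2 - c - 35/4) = (2*c - 3)/(2*c + 5)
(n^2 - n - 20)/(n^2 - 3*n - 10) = (n + 4)/(n + 2)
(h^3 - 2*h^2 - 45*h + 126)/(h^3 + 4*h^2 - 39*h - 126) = (h - 3)/(h + 3)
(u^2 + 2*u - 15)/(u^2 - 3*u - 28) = (-u^2 - 2*u + 15)/(-u^2 + 3*u + 28)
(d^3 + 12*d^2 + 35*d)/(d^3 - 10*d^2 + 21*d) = (d^2 + 12*d + 35)/(d^2 - 10*d + 21)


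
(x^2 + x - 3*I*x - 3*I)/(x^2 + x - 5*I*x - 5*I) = (x - 3*I)/(x - 5*I)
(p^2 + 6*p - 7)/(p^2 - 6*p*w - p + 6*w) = (p + 7)/(p - 6*w)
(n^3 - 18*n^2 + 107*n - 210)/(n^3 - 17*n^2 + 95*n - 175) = (n - 6)/(n - 5)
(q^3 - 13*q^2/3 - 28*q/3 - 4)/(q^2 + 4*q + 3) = (q^2 - 16*q/3 - 4)/(q + 3)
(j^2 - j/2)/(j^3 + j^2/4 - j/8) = 4*(2*j - 1)/(8*j^2 + 2*j - 1)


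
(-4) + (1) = -3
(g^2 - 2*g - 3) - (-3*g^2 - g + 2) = 4*g^2 - g - 5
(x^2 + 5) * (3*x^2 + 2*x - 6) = 3*x^4 + 2*x^3 + 9*x^2 + 10*x - 30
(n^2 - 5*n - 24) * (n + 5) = n^3 - 49*n - 120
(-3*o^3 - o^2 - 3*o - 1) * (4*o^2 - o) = -12*o^5 - o^4 - 11*o^3 - o^2 + o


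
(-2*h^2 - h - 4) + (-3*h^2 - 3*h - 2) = -5*h^2 - 4*h - 6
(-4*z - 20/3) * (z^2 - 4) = -4*z^3 - 20*z^2/3 + 16*z + 80/3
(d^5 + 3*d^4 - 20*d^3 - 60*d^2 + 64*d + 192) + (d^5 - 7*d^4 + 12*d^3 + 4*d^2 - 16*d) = 2*d^5 - 4*d^4 - 8*d^3 - 56*d^2 + 48*d + 192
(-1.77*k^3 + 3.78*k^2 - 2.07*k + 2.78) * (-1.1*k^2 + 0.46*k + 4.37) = 1.947*k^5 - 4.9722*k^4 - 3.7191*k^3 + 12.5084*k^2 - 7.7671*k + 12.1486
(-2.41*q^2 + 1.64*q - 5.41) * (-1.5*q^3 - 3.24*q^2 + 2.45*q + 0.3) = 3.615*q^5 + 5.3484*q^4 - 3.1031*q^3 + 20.8234*q^2 - 12.7625*q - 1.623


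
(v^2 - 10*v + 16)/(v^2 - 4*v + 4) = (v - 8)/(v - 2)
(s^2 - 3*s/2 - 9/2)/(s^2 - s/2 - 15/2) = (2*s + 3)/(2*s + 5)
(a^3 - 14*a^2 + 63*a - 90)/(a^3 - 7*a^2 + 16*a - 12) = (a^2 - 11*a + 30)/(a^2 - 4*a + 4)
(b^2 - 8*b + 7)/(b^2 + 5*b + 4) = (b^2 - 8*b + 7)/(b^2 + 5*b + 4)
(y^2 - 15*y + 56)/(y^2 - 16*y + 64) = (y - 7)/(y - 8)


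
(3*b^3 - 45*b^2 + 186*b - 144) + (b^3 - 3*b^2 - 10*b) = 4*b^3 - 48*b^2 + 176*b - 144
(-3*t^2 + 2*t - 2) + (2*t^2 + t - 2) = -t^2 + 3*t - 4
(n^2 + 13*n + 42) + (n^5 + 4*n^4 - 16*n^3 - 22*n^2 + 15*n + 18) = n^5 + 4*n^4 - 16*n^3 - 21*n^2 + 28*n + 60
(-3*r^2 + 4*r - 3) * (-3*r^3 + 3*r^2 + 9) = 9*r^5 - 21*r^4 + 21*r^3 - 36*r^2 + 36*r - 27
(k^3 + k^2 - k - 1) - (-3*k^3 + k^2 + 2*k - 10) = 4*k^3 - 3*k + 9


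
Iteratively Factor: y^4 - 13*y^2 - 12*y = (y)*(y^3 - 13*y - 12) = y*(y + 1)*(y^2 - y - 12) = y*(y + 1)*(y + 3)*(y - 4)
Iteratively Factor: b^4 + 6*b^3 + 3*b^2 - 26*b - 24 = (b + 1)*(b^3 + 5*b^2 - 2*b - 24) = (b - 2)*(b + 1)*(b^2 + 7*b + 12) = (b - 2)*(b + 1)*(b + 4)*(b + 3)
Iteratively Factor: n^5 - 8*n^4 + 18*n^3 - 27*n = (n - 3)*(n^4 - 5*n^3 + 3*n^2 + 9*n) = (n - 3)*(n + 1)*(n^3 - 6*n^2 + 9*n) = (n - 3)^2*(n + 1)*(n^2 - 3*n) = n*(n - 3)^2*(n + 1)*(n - 3)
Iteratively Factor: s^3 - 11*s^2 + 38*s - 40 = (s - 5)*(s^2 - 6*s + 8) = (s - 5)*(s - 4)*(s - 2)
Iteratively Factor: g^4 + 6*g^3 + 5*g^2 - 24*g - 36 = (g - 2)*(g^3 + 8*g^2 + 21*g + 18) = (g - 2)*(g + 3)*(g^2 + 5*g + 6) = (g - 2)*(g + 3)^2*(g + 2)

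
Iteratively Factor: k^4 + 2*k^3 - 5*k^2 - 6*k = (k + 3)*(k^3 - k^2 - 2*k) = k*(k + 3)*(k^2 - k - 2) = k*(k - 2)*(k + 3)*(k + 1)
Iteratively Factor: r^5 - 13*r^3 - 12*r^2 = (r + 1)*(r^4 - r^3 - 12*r^2) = r*(r + 1)*(r^3 - r^2 - 12*r) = r^2*(r + 1)*(r^2 - r - 12) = r^2*(r + 1)*(r + 3)*(r - 4)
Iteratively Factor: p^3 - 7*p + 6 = (p - 2)*(p^2 + 2*p - 3) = (p - 2)*(p + 3)*(p - 1)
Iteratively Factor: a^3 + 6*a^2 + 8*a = (a + 4)*(a^2 + 2*a) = a*(a + 4)*(a + 2)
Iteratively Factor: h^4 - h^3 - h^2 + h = (h - 1)*(h^3 - h) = (h - 1)^2*(h^2 + h) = (h - 1)^2*(h + 1)*(h)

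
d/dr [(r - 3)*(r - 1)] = 2*r - 4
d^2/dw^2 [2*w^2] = 4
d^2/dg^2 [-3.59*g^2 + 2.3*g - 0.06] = -7.18000000000000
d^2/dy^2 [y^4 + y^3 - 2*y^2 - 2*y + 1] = 12*y^2 + 6*y - 4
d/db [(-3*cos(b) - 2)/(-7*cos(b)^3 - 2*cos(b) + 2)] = 4*(82*sin(b) + 42*sin(2*b) + 42*sin(3*b) + 21*sin(4*b))/(-29*cos(b) - 7*cos(3*b) + 8)^2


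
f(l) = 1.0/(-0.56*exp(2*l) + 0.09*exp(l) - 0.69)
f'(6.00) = 0.00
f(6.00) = 0.00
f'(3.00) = 0.01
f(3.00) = 0.00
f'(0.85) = 0.47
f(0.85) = -0.28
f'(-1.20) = 0.15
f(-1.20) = -1.40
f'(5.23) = 0.00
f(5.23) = -0.00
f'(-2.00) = 0.02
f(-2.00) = -1.45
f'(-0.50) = 0.50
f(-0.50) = -1.19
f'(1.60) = 0.14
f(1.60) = -0.07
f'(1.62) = 0.13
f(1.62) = -0.07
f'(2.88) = 0.01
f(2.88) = -0.01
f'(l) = 1.0*(1.12*exp(2*l) - 0.09*exp(l))/(-0.56*exp(2*l) + 0.09*exp(l) - 0.69)^2 = (1.12*exp(l) - 0.09)*exp(l)/(0.56*exp(2*l) - 0.09*exp(l) + 0.69)^2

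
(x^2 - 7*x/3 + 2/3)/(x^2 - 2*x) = (x - 1/3)/x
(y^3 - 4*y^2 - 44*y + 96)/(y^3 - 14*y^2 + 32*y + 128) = (y^2 + 4*y - 12)/(y^2 - 6*y - 16)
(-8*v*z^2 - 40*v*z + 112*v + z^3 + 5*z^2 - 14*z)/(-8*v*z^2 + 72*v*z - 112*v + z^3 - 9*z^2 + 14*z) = (z + 7)/(z - 7)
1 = 1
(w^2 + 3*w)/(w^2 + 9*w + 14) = w*(w + 3)/(w^2 + 9*w + 14)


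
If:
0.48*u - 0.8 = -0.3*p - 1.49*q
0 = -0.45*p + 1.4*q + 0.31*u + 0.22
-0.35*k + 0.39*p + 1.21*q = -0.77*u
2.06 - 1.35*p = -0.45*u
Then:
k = 2.03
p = 1.40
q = 0.38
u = -0.38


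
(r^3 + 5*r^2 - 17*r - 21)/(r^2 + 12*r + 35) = (r^2 - 2*r - 3)/(r + 5)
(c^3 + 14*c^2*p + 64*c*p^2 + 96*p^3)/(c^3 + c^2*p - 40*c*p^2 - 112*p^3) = (-c - 6*p)/(-c + 7*p)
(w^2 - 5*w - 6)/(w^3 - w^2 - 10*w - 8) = (w - 6)/(w^2 - 2*w - 8)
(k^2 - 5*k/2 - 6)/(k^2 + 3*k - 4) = (k^2 - 5*k/2 - 6)/(k^2 + 3*k - 4)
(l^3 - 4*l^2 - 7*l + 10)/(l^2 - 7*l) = (l^3 - 4*l^2 - 7*l + 10)/(l*(l - 7))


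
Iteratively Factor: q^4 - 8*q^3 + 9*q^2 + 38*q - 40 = (q + 2)*(q^3 - 10*q^2 + 29*q - 20) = (q - 5)*(q + 2)*(q^2 - 5*q + 4) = (q - 5)*(q - 4)*(q + 2)*(q - 1)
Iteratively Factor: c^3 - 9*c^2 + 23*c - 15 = (c - 5)*(c^2 - 4*c + 3) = (c - 5)*(c - 1)*(c - 3)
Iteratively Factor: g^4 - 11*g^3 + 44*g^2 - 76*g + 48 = (g - 2)*(g^3 - 9*g^2 + 26*g - 24) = (g - 2)^2*(g^2 - 7*g + 12) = (g - 3)*(g - 2)^2*(g - 4)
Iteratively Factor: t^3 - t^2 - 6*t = (t - 3)*(t^2 + 2*t) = (t - 3)*(t + 2)*(t)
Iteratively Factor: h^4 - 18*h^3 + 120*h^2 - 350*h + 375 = (h - 5)*(h^3 - 13*h^2 + 55*h - 75) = (h - 5)^2*(h^2 - 8*h + 15) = (h - 5)^3*(h - 3)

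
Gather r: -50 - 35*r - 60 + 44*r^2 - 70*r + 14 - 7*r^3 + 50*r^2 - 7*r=-7*r^3 + 94*r^2 - 112*r - 96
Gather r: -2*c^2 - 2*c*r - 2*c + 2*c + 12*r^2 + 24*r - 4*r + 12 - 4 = -2*c^2 + 12*r^2 + r*(20 - 2*c) + 8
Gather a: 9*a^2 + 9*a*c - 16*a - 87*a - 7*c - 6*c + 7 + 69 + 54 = 9*a^2 + a*(9*c - 103) - 13*c + 130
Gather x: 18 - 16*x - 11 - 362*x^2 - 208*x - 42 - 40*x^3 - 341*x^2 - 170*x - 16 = -40*x^3 - 703*x^2 - 394*x - 51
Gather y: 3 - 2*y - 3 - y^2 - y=-y^2 - 3*y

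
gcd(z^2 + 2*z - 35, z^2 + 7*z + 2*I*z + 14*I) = z + 7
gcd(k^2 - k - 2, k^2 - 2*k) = k - 2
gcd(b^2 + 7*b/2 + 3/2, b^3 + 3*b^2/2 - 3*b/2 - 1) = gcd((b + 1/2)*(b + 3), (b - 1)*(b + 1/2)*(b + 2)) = b + 1/2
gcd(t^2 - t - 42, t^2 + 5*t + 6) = 1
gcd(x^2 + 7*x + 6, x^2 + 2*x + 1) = x + 1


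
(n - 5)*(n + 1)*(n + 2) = n^3 - 2*n^2 - 13*n - 10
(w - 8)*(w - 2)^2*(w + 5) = w^4 - 7*w^3 - 24*w^2 + 148*w - 160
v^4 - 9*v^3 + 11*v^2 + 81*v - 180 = (v - 5)*(v - 4)*(v - 3)*(v + 3)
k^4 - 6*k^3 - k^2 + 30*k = k*(k - 5)*(k - 3)*(k + 2)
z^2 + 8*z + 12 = (z + 2)*(z + 6)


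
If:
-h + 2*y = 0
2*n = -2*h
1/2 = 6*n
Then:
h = -1/12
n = 1/12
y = -1/24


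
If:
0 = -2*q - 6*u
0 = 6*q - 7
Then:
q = 7/6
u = -7/18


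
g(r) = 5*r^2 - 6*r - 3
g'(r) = 10*r - 6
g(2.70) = 17.25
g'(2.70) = 21.00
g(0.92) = -4.29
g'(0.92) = 3.20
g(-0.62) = 2.64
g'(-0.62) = -12.20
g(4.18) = 59.28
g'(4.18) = 35.80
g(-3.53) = 80.48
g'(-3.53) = -41.30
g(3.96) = 51.65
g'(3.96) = 33.60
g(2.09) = 6.30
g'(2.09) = 14.90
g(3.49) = 36.96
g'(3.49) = 28.90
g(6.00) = 141.00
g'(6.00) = 54.00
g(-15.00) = 1212.00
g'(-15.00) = -156.00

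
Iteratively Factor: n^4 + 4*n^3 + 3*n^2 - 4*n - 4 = (n - 1)*(n^3 + 5*n^2 + 8*n + 4) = (n - 1)*(n + 1)*(n^2 + 4*n + 4) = (n - 1)*(n + 1)*(n + 2)*(n + 2)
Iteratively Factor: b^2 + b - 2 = (b - 1)*(b + 2)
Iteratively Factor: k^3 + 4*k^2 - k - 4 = (k - 1)*(k^2 + 5*k + 4) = (k - 1)*(k + 4)*(k + 1)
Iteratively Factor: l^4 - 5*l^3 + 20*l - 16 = (l + 2)*(l^3 - 7*l^2 + 14*l - 8) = (l - 2)*(l + 2)*(l^2 - 5*l + 4) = (l - 4)*(l - 2)*(l + 2)*(l - 1)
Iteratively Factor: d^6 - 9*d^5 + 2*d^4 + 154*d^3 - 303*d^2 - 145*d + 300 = (d + 4)*(d^5 - 13*d^4 + 54*d^3 - 62*d^2 - 55*d + 75) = (d - 1)*(d + 4)*(d^4 - 12*d^3 + 42*d^2 - 20*d - 75) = (d - 1)*(d + 1)*(d + 4)*(d^3 - 13*d^2 + 55*d - 75) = (d - 5)*(d - 1)*(d + 1)*(d + 4)*(d^2 - 8*d + 15) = (d - 5)^2*(d - 1)*(d + 1)*(d + 4)*(d - 3)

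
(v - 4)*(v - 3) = v^2 - 7*v + 12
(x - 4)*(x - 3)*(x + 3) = x^3 - 4*x^2 - 9*x + 36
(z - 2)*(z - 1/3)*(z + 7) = z^3 + 14*z^2/3 - 47*z/3 + 14/3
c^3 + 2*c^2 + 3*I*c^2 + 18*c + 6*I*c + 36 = (c + 2)*(c - 3*I)*(c + 6*I)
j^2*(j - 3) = j^3 - 3*j^2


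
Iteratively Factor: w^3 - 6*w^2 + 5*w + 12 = (w - 3)*(w^2 - 3*w - 4) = (w - 3)*(w + 1)*(w - 4)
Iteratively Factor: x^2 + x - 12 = (x + 4)*(x - 3)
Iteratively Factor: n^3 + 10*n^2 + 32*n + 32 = (n + 4)*(n^2 + 6*n + 8) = (n + 2)*(n + 4)*(n + 4)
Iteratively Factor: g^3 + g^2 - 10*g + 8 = (g - 1)*(g^2 + 2*g - 8) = (g - 2)*(g - 1)*(g + 4)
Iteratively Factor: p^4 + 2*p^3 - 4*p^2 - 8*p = (p - 2)*(p^3 + 4*p^2 + 4*p) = (p - 2)*(p + 2)*(p^2 + 2*p) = p*(p - 2)*(p + 2)*(p + 2)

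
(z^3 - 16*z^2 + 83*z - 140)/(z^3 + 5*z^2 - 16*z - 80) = (z^2 - 12*z + 35)/(z^2 + 9*z + 20)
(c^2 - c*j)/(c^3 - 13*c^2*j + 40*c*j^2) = (c - j)/(c^2 - 13*c*j + 40*j^2)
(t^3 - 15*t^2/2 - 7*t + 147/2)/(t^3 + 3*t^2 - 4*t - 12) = (2*t^2 - 21*t + 49)/(2*(t^2 - 4))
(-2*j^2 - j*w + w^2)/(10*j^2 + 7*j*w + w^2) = (-2*j^2 - j*w + w^2)/(10*j^2 + 7*j*w + w^2)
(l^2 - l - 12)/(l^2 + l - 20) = (l + 3)/(l + 5)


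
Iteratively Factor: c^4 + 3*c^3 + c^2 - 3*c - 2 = (c + 2)*(c^3 + c^2 - c - 1) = (c + 1)*(c + 2)*(c^2 - 1) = (c + 1)^2*(c + 2)*(c - 1)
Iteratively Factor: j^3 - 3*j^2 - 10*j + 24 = (j + 3)*(j^2 - 6*j + 8) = (j - 2)*(j + 3)*(j - 4)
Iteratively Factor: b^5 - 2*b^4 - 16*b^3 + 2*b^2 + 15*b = (b + 3)*(b^4 - 5*b^3 - b^2 + 5*b) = (b - 1)*(b + 3)*(b^3 - 4*b^2 - 5*b) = b*(b - 1)*(b + 3)*(b^2 - 4*b - 5) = b*(b - 1)*(b + 1)*(b + 3)*(b - 5)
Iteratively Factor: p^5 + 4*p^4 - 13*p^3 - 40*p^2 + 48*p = (p + 4)*(p^4 - 13*p^2 + 12*p) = (p - 3)*(p + 4)*(p^3 + 3*p^2 - 4*p) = (p - 3)*(p + 4)^2*(p^2 - p) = p*(p - 3)*(p + 4)^2*(p - 1)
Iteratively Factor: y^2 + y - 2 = (y - 1)*(y + 2)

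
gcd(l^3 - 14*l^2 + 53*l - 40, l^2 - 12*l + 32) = l - 8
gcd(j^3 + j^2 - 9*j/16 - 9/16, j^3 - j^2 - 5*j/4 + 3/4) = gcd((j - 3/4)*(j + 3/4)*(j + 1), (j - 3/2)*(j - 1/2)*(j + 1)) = j + 1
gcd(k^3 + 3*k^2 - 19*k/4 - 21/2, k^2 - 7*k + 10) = k - 2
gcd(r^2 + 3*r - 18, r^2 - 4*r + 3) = r - 3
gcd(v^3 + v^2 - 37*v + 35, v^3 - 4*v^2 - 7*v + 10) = v^2 - 6*v + 5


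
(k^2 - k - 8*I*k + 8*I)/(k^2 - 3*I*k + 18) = (k^2 - k - 8*I*k + 8*I)/(k^2 - 3*I*k + 18)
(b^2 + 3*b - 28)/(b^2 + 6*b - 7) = (b - 4)/(b - 1)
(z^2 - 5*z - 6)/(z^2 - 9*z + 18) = (z + 1)/(z - 3)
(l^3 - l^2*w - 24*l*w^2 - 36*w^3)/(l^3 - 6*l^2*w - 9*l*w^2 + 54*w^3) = (-l - 2*w)/(-l + 3*w)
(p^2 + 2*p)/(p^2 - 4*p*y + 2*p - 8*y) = p/(p - 4*y)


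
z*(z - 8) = z^2 - 8*z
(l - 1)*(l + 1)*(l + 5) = l^3 + 5*l^2 - l - 5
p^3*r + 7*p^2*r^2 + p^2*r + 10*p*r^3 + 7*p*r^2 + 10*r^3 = (p + 2*r)*(p + 5*r)*(p*r + r)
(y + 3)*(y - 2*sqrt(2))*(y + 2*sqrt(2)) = y^3 + 3*y^2 - 8*y - 24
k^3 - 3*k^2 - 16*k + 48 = (k - 4)*(k - 3)*(k + 4)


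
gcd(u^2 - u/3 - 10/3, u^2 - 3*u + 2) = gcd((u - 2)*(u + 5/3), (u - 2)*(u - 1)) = u - 2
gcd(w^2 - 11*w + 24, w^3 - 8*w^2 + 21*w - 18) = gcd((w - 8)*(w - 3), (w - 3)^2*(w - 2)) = w - 3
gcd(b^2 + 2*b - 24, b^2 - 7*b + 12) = b - 4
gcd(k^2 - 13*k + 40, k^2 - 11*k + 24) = k - 8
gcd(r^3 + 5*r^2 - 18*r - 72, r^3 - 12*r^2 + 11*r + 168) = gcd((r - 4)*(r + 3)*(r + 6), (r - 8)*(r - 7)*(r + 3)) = r + 3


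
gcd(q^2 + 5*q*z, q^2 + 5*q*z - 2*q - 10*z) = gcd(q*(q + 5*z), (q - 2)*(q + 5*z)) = q + 5*z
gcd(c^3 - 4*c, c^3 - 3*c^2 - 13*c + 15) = 1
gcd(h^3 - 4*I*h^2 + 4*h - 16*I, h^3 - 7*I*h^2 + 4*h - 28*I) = h^2 + 4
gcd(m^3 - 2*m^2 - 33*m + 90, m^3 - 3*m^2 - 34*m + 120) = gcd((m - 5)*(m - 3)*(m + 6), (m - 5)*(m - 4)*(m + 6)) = m^2 + m - 30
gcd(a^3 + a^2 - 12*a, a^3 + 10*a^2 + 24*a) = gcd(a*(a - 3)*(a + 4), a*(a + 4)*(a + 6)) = a^2 + 4*a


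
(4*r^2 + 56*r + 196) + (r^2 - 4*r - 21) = 5*r^2 + 52*r + 175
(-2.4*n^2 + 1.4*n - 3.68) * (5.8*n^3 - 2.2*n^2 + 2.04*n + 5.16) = -13.92*n^5 + 13.4*n^4 - 29.32*n^3 - 1.432*n^2 - 0.283200000000001*n - 18.9888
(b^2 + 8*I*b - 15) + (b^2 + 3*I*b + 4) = 2*b^2 + 11*I*b - 11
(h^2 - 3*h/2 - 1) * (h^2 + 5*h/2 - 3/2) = h^4 + h^3 - 25*h^2/4 - h/4 + 3/2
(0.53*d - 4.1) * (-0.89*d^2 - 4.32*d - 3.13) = -0.4717*d^3 + 1.3594*d^2 + 16.0531*d + 12.833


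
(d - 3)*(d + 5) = d^2 + 2*d - 15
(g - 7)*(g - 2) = g^2 - 9*g + 14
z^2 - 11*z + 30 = (z - 6)*(z - 5)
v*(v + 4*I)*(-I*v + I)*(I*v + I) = v^4 + 4*I*v^3 - v^2 - 4*I*v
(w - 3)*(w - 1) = w^2 - 4*w + 3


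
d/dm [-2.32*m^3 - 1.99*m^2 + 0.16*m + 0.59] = -6.96*m^2 - 3.98*m + 0.16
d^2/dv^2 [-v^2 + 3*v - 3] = -2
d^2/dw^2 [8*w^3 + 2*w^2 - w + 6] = 48*w + 4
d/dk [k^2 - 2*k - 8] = 2*k - 2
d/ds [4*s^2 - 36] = 8*s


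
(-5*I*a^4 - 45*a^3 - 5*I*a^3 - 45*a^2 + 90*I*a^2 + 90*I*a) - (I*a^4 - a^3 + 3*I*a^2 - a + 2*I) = -6*I*a^4 - 44*a^3 - 5*I*a^3 - 45*a^2 + 87*I*a^2 + a + 90*I*a - 2*I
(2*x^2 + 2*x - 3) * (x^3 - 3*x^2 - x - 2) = 2*x^5 - 4*x^4 - 11*x^3 + 3*x^2 - x + 6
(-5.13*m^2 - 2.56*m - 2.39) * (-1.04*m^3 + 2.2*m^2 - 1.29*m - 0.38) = 5.3352*m^5 - 8.6236*m^4 + 3.4713*m^3 - 0.00620000000000087*m^2 + 4.0559*m + 0.9082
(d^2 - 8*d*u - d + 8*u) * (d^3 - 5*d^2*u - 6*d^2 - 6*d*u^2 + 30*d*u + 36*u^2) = d^5 - 13*d^4*u - 7*d^4 + 34*d^3*u^2 + 91*d^3*u + 6*d^3 + 48*d^2*u^3 - 238*d^2*u^2 - 78*d^2*u - 336*d*u^3 + 204*d*u^2 + 288*u^3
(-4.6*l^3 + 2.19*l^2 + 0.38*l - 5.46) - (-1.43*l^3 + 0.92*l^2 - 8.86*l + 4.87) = -3.17*l^3 + 1.27*l^2 + 9.24*l - 10.33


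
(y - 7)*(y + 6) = y^2 - y - 42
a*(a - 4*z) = a^2 - 4*a*z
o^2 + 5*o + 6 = (o + 2)*(o + 3)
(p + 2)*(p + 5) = p^2 + 7*p + 10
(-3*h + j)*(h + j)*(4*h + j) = -12*h^3 - 11*h^2*j + 2*h*j^2 + j^3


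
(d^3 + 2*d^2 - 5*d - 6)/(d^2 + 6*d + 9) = (d^2 - d - 2)/(d + 3)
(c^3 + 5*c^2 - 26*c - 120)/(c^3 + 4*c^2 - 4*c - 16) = (c^2 + c - 30)/(c^2 - 4)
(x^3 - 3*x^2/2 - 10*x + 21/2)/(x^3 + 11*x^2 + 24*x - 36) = (2*x^2 - x - 21)/(2*(x^2 + 12*x + 36))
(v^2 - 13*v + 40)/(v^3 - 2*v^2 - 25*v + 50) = (v - 8)/(v^2 + 3*v - 10)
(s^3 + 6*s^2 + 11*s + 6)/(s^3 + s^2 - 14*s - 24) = (s + 1)/(s - 4)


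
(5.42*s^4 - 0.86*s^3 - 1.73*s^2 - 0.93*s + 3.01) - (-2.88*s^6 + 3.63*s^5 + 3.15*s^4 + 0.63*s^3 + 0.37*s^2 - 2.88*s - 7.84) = 2.88*s^6 - 3.63*s^5 + 2.27*s^4 - 1.49*s^3 - 2.1*s^2 + 1.95*s + 10.85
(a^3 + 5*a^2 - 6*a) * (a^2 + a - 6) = a^5 + 6*a^4 - 7*a^3 - 36*a^2 + 36*a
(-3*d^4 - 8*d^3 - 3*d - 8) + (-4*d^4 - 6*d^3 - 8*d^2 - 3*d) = -7*d^4 - 14*d^3 - 8*d^2 - 6*d - 8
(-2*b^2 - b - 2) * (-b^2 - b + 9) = 2*b^4 + 3*b^3 - 15*b^2 - 7*b - 18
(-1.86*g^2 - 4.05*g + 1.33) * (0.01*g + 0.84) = -0.0186*g^3 - 1.6029*g^2 - 3.3887*g + 1.1172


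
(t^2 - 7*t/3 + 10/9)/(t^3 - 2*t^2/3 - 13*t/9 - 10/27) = 3*(3*t - 2)/(9*t^2 + 9*t + 2)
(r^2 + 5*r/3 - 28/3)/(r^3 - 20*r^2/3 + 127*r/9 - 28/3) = 3*(r + 4)/(3*r^2 - 13*r + 12)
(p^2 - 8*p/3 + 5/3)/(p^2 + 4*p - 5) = (p - 5/3)/(p + 5)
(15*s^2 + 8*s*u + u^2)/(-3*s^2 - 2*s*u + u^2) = (-15*s^2 - 8*s*u - u^2)/(3*s^2 + 2*s*u - u^2)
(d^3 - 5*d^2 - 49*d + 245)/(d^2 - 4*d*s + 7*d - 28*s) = (-d^2 + 12*d - 35)/(-d + 4*s)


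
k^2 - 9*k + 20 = (k - 5)*(k - 4)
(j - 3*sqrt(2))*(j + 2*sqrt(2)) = j^2 - sqrt(2)*j - 12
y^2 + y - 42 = (y - 6)*(y + 7)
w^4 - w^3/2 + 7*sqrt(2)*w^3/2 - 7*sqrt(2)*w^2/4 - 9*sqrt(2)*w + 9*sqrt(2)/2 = (w - 1/2)*(w - sqrt(2))*(w + 3*sqrt(2)/2)*(w + 3*sqrt(2))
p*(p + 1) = p^2 + p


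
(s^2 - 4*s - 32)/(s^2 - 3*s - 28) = (s - 8)/(s - 7)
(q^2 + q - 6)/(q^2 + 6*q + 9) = (q - 2)/(q + 3)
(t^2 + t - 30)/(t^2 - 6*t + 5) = (t + 6)/(t - 1)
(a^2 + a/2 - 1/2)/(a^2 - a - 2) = (a - 1/2)/(a - 2)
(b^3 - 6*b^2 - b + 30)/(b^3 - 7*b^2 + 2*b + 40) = (b - 3)/(b - 4)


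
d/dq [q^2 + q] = 2*q + 1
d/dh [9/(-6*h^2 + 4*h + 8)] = 9*(3*h - 1)/(-3*h^2 + 2*h + 4)^2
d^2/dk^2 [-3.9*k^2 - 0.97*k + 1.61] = -7.80000000000000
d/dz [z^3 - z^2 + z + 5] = 3*z^2 - 2*z + 1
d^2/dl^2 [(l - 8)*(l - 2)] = 2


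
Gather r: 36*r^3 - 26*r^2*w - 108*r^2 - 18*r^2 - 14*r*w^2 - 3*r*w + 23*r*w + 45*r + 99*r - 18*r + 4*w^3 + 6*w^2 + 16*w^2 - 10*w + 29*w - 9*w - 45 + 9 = 36*r^3 + r^2*(-26*w - 126) + r*(-14*w^2 + 20*w + 126) + 4*w^3 + 22*w^2 + 10*w - 36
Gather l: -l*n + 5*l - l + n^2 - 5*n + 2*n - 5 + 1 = l*(4 - n) + n^2 - 3*n - 4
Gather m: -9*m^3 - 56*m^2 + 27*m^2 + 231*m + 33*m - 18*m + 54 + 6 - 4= -9*m^3 - 29*m^2 + 246*m + 56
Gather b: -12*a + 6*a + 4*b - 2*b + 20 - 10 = -6*a + 2*b + 10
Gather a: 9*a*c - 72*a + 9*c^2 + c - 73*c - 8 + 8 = a*(9*c - 72) + 9*c^2 - 72*c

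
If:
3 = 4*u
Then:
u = 3/4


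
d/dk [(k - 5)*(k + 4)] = 2*k - 1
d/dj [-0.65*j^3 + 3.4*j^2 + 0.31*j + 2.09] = -1.95*j^2 + 6.8*j + 0.31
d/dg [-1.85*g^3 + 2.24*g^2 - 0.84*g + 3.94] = -5.55*g^2 + 4.48*g - 0.84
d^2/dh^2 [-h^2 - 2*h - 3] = -2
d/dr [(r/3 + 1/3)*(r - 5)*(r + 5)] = r^2 + 2*r/3 - 25/3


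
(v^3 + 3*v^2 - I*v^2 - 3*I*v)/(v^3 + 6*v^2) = (v^2 + v*(3 - I) - 3*I)/(v*(v + 6))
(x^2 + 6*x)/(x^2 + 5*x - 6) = x/(x - 1)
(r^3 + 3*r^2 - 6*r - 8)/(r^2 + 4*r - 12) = (r^2 + 5*r + 4)/(r + 6)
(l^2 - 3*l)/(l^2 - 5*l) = (l - 3)/(l - 5)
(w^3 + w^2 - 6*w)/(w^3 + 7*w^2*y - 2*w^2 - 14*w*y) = (w + 3)/(w + 7*y)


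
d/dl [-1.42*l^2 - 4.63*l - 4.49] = -2.84*l - 4.63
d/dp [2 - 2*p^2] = -4*p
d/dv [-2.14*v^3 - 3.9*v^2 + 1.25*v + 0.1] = -6.42*v^2 - 7.8*v + 1.25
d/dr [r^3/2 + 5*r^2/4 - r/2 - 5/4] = 3*r^2/2 + 5*r/2 - 1/2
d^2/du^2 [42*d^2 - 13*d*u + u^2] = 2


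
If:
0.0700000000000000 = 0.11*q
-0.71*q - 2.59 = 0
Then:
No Solution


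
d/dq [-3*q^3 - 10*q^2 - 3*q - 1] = -9*q^2 - 20*q - 3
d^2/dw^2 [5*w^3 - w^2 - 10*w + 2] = 30*w - 2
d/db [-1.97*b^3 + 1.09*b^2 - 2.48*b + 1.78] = -5.91*b^2 + 2.18*b - 2.48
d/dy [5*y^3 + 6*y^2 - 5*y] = 15*y^2 + 12*y - 5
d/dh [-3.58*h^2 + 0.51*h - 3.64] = 0.51 - 7.16*h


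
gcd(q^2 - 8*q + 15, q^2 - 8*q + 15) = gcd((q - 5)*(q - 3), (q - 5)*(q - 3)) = q^2 - 8*q + 15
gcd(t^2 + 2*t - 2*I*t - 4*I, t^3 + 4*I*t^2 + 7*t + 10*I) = t - 2*I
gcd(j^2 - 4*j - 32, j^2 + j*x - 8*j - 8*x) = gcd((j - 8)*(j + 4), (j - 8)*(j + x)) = j - 8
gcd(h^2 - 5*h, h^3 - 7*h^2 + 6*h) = h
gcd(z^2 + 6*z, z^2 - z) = z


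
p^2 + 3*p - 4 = (p - 1)*(p + 4)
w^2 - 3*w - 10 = (w - 5)*(w + 2)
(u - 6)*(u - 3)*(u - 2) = u^3 - 11*u^2 + 36*u - 36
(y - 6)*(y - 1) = y^2 - 7*y + 6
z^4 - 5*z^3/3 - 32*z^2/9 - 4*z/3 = z*(z - 3)*(z + 2/3)^2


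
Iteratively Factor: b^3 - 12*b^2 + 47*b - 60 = (b - 3)*(b^2 - 9*b + 20) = (b - 4)*(b - 3)*(b - 5)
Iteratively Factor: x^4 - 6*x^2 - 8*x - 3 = (x + 1)*(x^3 - x^2 - 5*x - 3) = (x - 3)*(x + 1)*(x^2 + 2*x + 1) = (x - 3)*(x + 1)^2*(x + 1)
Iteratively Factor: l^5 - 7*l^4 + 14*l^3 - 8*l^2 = (l - 1)*(l^4 - 6*l^3 + 8*l^2) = l*(l - 1)*(l^3 - 6*l^2 + 8*l) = l*(l - 4)*(l - 1)*(l^2 - 2*l) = l*(l - 4)*(l - 2)*(l - 1)*(l)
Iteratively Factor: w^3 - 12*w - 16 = (w + 2)*(w^2 - 2*w - 8) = (w + 2)^2*(w - 4)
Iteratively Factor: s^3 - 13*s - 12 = (s - 4)*(s^2 + 4*s + 3) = (s - 4)*(s + 3)*(s + 1)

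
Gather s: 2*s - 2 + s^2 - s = s^2 + s - 2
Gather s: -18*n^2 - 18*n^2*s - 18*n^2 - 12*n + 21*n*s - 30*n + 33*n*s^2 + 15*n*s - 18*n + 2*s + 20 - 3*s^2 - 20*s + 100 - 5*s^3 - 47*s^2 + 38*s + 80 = -36*n^2 - 60*n - 5*s^3 + s^2*(33*n - 50) + s*(-18*n^2 + 36*n + 20) + 200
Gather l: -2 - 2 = -4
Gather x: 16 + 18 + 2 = 36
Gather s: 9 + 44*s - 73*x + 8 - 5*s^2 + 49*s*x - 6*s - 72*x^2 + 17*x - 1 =-5*s^2 + s*(49*x + 38) - 72*x^2 - 56*x + 16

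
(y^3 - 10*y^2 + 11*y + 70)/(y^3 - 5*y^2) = 1 - 5/y - 14/y^2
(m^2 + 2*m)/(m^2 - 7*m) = (m + 2)/(m - 7)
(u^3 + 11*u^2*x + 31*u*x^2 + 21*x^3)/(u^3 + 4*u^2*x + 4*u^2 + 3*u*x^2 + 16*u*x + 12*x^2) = (u + 7*x)/(u + 4)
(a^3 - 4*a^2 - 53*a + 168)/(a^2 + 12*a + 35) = (a^2 - 11*a + 24)/(a + 5)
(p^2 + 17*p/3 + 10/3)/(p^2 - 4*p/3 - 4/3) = (p + 5)/(p - 2)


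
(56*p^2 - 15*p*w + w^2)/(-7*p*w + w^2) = (-8*p + w)/w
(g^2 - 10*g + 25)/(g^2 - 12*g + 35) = (g - 5)/(g - 7)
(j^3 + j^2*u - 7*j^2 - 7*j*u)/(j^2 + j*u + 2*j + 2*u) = j*(j - 7)/(j + 2)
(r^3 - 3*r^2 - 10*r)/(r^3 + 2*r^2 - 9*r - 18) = r*(r - 5)/(r^2 - 9)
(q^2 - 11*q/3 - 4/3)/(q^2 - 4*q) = (q + 1/3)/q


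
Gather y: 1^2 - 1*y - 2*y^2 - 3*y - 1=-2*y^2 - 4*y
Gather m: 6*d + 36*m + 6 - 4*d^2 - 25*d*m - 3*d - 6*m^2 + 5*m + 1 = -4*d^2 + 3*d - 6*m^2 + m*(41 - 25*d) + 7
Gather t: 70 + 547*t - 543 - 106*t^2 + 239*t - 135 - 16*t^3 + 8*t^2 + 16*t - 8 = -16*t^3 - 98*t^2 + 802*t - 616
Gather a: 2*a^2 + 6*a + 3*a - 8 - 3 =2*a^2 + 9*a - 11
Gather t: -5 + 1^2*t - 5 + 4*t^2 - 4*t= 4*t^2 - 3*t - 10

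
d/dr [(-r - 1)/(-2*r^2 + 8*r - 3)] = (2*r^2 - 8*r - 4*(r - 2)*(r + 1) + 3)/(2*r^2 - 8*r + 3)^2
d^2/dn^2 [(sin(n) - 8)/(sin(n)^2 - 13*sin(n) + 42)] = (-sin(n)^5 + 19*sin(n)^4 - 58*sin(n)^3 - 586*sin(n)^2 + 2976*sin(n) - 940)/(sin(n)^2 - 13*sin(n) + 42)^3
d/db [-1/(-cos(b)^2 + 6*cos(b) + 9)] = 2*(cos(b) - 3)*sin(b)/(sin(b)^2 + 6*cos(b) + 8)^2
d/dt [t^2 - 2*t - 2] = 2*t - 2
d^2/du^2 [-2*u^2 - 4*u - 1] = -4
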